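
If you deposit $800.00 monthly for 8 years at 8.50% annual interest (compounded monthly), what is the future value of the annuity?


Future value of an ordinary annuity: FV = PMT × ((1 + r)^n − 1) / r
Monthly rate r = 0.085/12 ≈ 0.00708333, n = 96
FV = $800.00 × ((1 + 0.085/12)^96 − 1) / (0.085/12)
FV = $800.00 × 136.821455
FV = $109,457.16

FV = PMT × ((1+r)^n - 1)/r = $109,457.16


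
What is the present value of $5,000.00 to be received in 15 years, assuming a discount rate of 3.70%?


Present value formula: PV = FV / (1 + r)^t
PV = $5,000.00 / (1 + 0.037)^15
PV = $5,000.00 / 1.724572
PV = $2,899.27

PV = FV / (1 + r)^t = $2,899.27


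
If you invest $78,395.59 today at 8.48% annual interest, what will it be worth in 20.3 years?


Future value formula: FV = PV × (1 + r)^t
FV = $78,395.59 × (1 + 0.0848)^20.3
FV = $78,395.59 × 5.21913383
FV = $409,157.08

FV = PV × (1 + r)^t = $409,157.08


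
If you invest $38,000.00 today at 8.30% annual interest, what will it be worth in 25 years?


Future value formula: FV = PV × (1 + r)^t
FV = $38,000.00 × (1 + 0.083)^25
FV = $38,000.00 × 7.3402595
FV = $278,929.86

FV = PV × (1 + r)^t = $278,929.86


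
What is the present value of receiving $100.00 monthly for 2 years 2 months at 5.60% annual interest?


Present value of an ordinary annuity: PV = PMT × (1 − (1 + r)^(−n)) / r
Monthly rate r = 0.056/12 ≈ 0.00466667, n = 26
PV = $100.00 × (1 − (1 + 0.056/12)^(−26)) / (0.056/12)
PV = $100.00 × 24.430996
PV = $2,443.10

PV = PMT × (1-(1+r)^(-n))/r = $2,443.10


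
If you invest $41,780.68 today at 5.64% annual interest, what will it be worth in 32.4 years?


Future value formula: FV = PV × (1 + r)^t
FV = $41,780.68 × (1 + 0.0564)^32.4
FV = $41,780.68 × 5.916160
FV = $247,181.19

FV = PV × (1 + r)^t = $247,181.19


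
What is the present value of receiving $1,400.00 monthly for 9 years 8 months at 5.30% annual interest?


Present value of an ordinary annuity: PV = PMT × (1 − (1 + r)^(−n)) / r
Monthly rate r = 0.053/12 ≈ 0.00441667, n = 116
PV = $1,400.00 × (1 − (1 + 0.053/12)^(−116)) / (0.053/12)
PV = $1,400.00 × 90.617600
PV = $126,864.64

PV = PMT × (1-(1+r)^(-n))/r = $126,864.64


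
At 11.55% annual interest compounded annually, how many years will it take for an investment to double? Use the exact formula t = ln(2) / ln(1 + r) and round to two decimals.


Doubling condition: (1 + r)^t = 2
Take ln of both sides: t × ln(1 + r) = ln(2)
t = ln(2) / ln(1 + r)
t = 0.693147 / 0.109303
t = 6.34

t = ln(2) / ln(1 + r) = 6.34 years


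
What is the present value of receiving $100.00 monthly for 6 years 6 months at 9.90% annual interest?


Present value of an ordinary annuity: PV = PMT × (1 − (1 + r)^(−n)) / r
Monthly rate r = 0.099/12 = 0.00825, n = 78
PV = $100.00 × (1 − (1 + 0.099/12)^(−78)) / (0.099/12)
PV = $100.00 × 57.352835
PV = $5,735.28

PV = PMT × (1-(1+r)^(-n))/r = $5,735.28


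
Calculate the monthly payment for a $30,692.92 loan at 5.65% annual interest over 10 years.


Loan payment formula: PMT = PV × r / (1 − (1 + r)^(−n))
Monthly rate r = 0.0565/12 ≈ 0.00470833, n = 120 months
Denominator: 1 − (1 + 0.0565/12)^(−120) = 0.430886
PMT = $30,692.92 × (0.0565/12) / 0.430886
PMT = $335.38 per month

PMT = PV × r / (1-(1+r)^(-n)) = $335.38/month


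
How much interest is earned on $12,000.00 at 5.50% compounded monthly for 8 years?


Compound interest earned = final amount − principal.
A = P(1 + r/n)^(nt) = $12,000.00 × (1 + 0.055/12)^(12 × 8) = $18,613.77
Interest = A − P = $18,613.77 − $12,000.00 = $6,613.77

Interest = A - P = $6,613.77


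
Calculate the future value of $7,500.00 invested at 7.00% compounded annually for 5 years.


Compound interest formula: A = P(1 + r/n)^(nt)
A = $7,500.00 × (1 + 0.07/1)^(1 × 5)
Growth factor: (1 + 0.07/1)^5 = 1.402552
A = $7,500.00 × 1.402552
A = $10,519.14

A = P(1 + r/n)^(nt) = $10,519.14


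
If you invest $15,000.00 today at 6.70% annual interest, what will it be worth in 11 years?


Future value formula: FV = PV × (1 + r)^t
FV = $15,000.00 × (1 + 0.067)^11
FV = $15,000.00 × 2.0408384
FV = $30,612.58

FV = PV × (1 + r)^t = $30,612.58


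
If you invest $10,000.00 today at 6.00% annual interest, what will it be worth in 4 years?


Future value formula: FV = PV × (1 + r)^t
FV = $10,000.00 × (1 + 0.06)^4
FV = $10,000.00 × 1.262477
FV = $12,624.77

FV = PV × (1 + r)^t = $12,624.77


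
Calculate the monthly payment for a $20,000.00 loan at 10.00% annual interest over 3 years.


Loan payment formula: PMT = PV × r / (1 − (1 + r)^(−n))
Monthly rate r = 0.1/12 ≈ 0.00833333, n = 36 months
Denominator: 1 − (1 + 0.1/12)^(−36) = 0.258260
PMT = $20,000.00 × (0.1/12) / 0.258260
PMT = $645.34 per month

PMT = PV × r / (1-(1+r)^(-n)) = $645.34/month


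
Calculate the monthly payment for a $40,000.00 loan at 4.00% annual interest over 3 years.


Loan payment formula: PMT = PV × r / (1 − (1 + r)^(−n))
Monthly rate r = 0.04/12 ≈ 0.00333333, n = 36 months
Denominator: 1 − (1 + 0.04/12)^(−36) = 0.1129026
PMT = $40,000.00 × (0.04/12) / 0.1129026
PMT = $1,180.96 per month

PMT = PV × r / (1-(1+r)^(-n)) = $1,180.96/month


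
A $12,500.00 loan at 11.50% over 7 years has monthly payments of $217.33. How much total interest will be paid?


Total paid over the life of the loan = PMT × n.
Total paid = $217.33 × 84 = $18,255.72
Total interest = total paid − principal = $18,255.72 − $12,500.00 = $5,755.72

Total interest = (PMT × n) - PV = $5,755.72


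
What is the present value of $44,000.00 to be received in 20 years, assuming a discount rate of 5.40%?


Present value formula: PV = FV / (1 + r)^t
PV = $44,000.00 / (1 + 0.054)^20
PV = $44,000.00 / 2.862940
PV = $15,368.82

PV = FV / (1 + r)^t = $15,368.82


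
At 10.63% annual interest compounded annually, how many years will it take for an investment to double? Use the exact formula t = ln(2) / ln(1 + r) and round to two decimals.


Doubling condition: (1 + r)^t = 2
Take ln of both sides: t × ln(1 + r) = ln(2)
t = ln(2) / ln(1 + r)
t = 0.693147 / 0.101021
t = 6.86

t = ln(2) / ln(1 + r) = 6.86 years


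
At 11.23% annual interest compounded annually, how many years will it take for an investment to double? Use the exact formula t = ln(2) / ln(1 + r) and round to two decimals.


Doubling condition: (1 + r)^t = 2
Take ln of both sides: t × ln(1 + r) = ln(2)
t = ln(2) / ln(1 + r)
t = 0.693147 / 0.106430
t = 6.51

t = ln(2) / ln(1 + r) = 6.51 years


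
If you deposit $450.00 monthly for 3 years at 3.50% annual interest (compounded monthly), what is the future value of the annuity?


Future value of an ordinary annuity: FV = PMT × ((1 + r)^n − 1) / r
Monthly rate r = 0.035/12 ≈ 0.00291667, n = 36
FV = $450.00 × ((1 + 0.035/12)^36 − 1) / (0.035/12)
FV = $450.00 × 37.899729
FV = $17,054.88

FV = PMT × ((1+r)^n - 1)/r = $17,054.88


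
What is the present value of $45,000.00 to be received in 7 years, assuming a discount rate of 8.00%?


Present value formula: PV = FV / (1 + r)^t
PV = $45,000.00 / (1 + 0.08)^7
PV = $45,000.00 / 1.713824
PV = $26,257.07

PV = FV / (1 + r)^t = $26,257.07


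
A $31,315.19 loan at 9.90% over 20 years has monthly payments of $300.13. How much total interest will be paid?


Total paid over the life of the loan = PMT × n.
Total paid = $300.13 × 240 = $72,031.20
Total interest = total paid − principal = $72,031.20 − $31,315.19 = $40,716.01

Total interest = (PMT × n) - PV = $40,716.01


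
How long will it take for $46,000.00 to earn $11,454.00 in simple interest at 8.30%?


Rearrange the simple interest formula for t:
I = P × r × t  ⇒  t = I / (P × r)
t = $11,454.00 / ($46,000.00 × 0.083)
t = 3

t = I/(P×r) = 3 years


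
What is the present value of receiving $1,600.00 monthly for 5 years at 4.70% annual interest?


Present value of an ordinary annuity: PV = PMT × (1 − (1 + r)^(−n)) / r
Monthly rate r = 0.047/12 ≈ 0.00391667, n = 60
PV = $1,600.00 × (1 − (1 + 0.047/12)^(−60)) / (0.047/12)
PV = $1,600.00 × 53.378601
PV = $85,405.76

PV = PMT × (1-(1+r)^(-n))/r = $85,405.76


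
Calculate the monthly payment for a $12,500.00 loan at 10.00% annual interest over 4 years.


Loan payment formula: PMT = PV × r / (1 − (1 + r)^(−n))
Monthly rate r = 0.1/12 ≈ 0.00833333, n = 48 months
Denominator: 1 − (1 + 0.1/12)^(−48) = 0.328568
PMT = $12,500.00 × (0.1/12) / 0.328568
PMT = $317.03 per month

PMT = PV × r / (1-(1+r)^(-n)) = $317.03/month


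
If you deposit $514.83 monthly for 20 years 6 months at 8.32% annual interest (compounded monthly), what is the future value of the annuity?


Future value of an ordinary annuity: FV = PMT × ((1 + r)^n − 1) / r
Monthly rate r = 0.0832/12 ≈ 0.00693333, n = 246
FV = $514.83 × ((1 + 0.0832/12)^246 − 1) / (0.0832/12)
FV = $514.83 × 645.055455
FV = $332,093.90

FV = PMT × ((1+r)^n - 1)/r = $332,093.90


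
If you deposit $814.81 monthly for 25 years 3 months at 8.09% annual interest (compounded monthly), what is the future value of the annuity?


Future value of an ordinary annuity: FV = PMT × ((1 + r)^n − 1) / r
Monthly rate r = 0.0809/12 ≈ 0.00674167, n = 303
FV = $814.81 × ((1 + 0.0809/12)^303 − 1) / (0.0809/12)
FV = $814.81 × 987.725087
FV = $804,808.28

FV = PMT × ((1+r)^n - 1)/r = $804,808.28


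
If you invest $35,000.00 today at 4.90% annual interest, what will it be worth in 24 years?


Future value formula: FV = PV × (1 + r)^t
FV = $35,000.00 × (1 + 0.049)^24
FV = $35,000.00 × 3.1521851
FV = $110,326.48

FV = PV × (1 + r)^t = $110,326.48


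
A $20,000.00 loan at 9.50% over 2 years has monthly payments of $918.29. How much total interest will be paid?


Total paid over the life of the loan = PMT × n.
Total paid = $918.29 × 24 = $22,038.96
Total interest = total paid − principal = $22,038.96 − $20,000.00 = $2,038.96

Total interest = (PMT × n) - PV = $2,038.96


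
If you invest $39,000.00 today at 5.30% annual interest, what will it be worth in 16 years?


Future value formula: FV = PV × (1 + r)^t
FV = $39,000.00 × (1 + 0.053)^16
FV = $39,000.00 × 2.2848302
FV = $89,108.38

FV = PV × (1 + r)^t = $89,108.38


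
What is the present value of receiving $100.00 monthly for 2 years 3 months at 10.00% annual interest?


Present value of an ordinary annuity: PV = PMT × (1 − (1 + r)^(−n)) / r
Monthly rate r = 0.1/12 ≈ 0.00833333, n = 27
PV = $100.00 × (1 − (1 + 0.1/12)^(−27)) / (0.1/12)
PV = $100.00 × 24.088675
PV = $2,408.87

PV = PMT × (1-(1+r)^(-n))/r = $2,408.87


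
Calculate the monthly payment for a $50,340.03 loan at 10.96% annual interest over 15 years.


Loan payment formula: PMT = PV × r / (1 − (1 + r)^(−n))
Monthly rate r = 0.1096/12 ≈ 0.00913333, n = 180 months
Denominator: 1 − (1 + 0.1096/12)^(−180) = 0.805347
PMT = $50,340.03 × (0.1096/12) / 0.805347
PMT = $570.90 per month

PMT = PV × r / (1-(1+r)^(-n)) = $570.90/month


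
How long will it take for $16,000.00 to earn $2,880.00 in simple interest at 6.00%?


Rearrange the simple interest formula for t:
I = P × r × t  ⇒  t = I / (P × r)
t = $2,880.00 / ($16,000.00 × 0.06)
t = 3

t = I/(P×r) = 3 years


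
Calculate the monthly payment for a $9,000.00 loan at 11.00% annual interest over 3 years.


Loan payment formula: PMT = PV × r / (1 − (1 + r)^(−n))
Monthly rate r = 0.11/12 ≈ 0.00916667, n = 36 months
Denominator: 1 − (1 + 0.11/12)^(−36) = 0.279995
PMT = $9,000.00 × (0.11/12) / 0.279995
PMT = $294.65 per month

PMT = PV × r / (1-(1+r)^(-n)) = $294.65/month


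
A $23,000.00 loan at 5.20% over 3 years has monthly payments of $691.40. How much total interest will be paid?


Total paid over the life of the loan = PMT × n.
Total paid = $691.40 × 36 = $24,890.40
Total interest = total paid − principal = $24,890.40 − $23,000.00 = $1,890.40

Total interest = (PMT × n) - PV = $1,890.40


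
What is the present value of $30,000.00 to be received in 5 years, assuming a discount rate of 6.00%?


Present value formula: PV = FV / (1 + r)^t
PV = $30,000.00 / (1 + 0.06)^5
PV = $30,000.00 / 1.33822558
PV = $22,417.75

PV = FV / (1 + r)^t = $22,417.75


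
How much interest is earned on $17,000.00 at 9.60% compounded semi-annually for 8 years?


Compound interest earned = final amount − principal.
A = P(1 + r/n)^(nt) = $17,000.00 × (1 + 0.096/2)^(2 × 8) = $35,993.94
Interest = A − P = $35,993.94 − $17,000.00 = $18,993.94

Interest = A - P = $18,993.94


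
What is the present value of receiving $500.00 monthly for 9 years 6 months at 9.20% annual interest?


Present value of an ordinary annuity: PV = PMT × (1 − (1 + r)^(−n)) / r
Monthly rate r = 0.092/12 ≈ 0.00766667, n = 114
PV = $500.00 × (1 − (1 + 0.092/12)^(−114)) / (0.092/12)
PV = $500.00 × 75.825348
PV = $37,912.67

PV = PMT × (1-(1+r)^(-n))/r = $37,912.67


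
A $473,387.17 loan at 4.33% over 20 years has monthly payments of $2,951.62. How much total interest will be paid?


Total paid over the life of the loan = PMT × n.
Total paid = $2,951.62 × 240 = $708,388.80
Total interest = total paid − principal = $708,388.80 − $473,387.17 = $235,001.63

Total interest = (PMT × n) - PV = $235,001.63


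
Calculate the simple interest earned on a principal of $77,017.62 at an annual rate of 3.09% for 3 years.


Simple interest formula: I = P × r × t
I = $77,017.62 × 0.0309 × 3
I = $7,139.53

I = P × r × t = $7,139.53


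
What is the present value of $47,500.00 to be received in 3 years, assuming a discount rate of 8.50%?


Present value formula: PV = FV / (1 + r)^t
PV = $47,500.00 / (1 + 0.085)^3
PV = $47,500.00 / 1.27728912
PV = $37,188.13

PV = FV / (1 + r)^t = $37,188.13


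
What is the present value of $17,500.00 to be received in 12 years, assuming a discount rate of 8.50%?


Present value formula: PV = FV / (1 + r)^t
PV = $17,500.00 / (1 + 0.085)^12
PV = $17,500.00 / 2.661686
PV = $6,574.78

PV = FV / (1 + r)^t = $6,574.78


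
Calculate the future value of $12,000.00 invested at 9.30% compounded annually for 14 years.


Compound interest formula: A = P(1 + r/n)^(nt)
A = $12,000.00 × (1 + 0.093/1)^(1 × 14)
Growth factor: (1 + 0.093/1)^14 = 3.472820
A = $12,000.00 × 3.472820
A = $41,673.84

A = P(1 + r/n)^(nt) = $41,673.84


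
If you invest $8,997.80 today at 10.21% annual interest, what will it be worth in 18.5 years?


Future value formula: FV = PV × (1 + r)^t
FV = $8,997.80 × (1 + 0.1021)^18.5
FV = $8,997.80 × 6.040718
FV = $54,353.17

FV = PV × (1 + r)^t = $54,353.17


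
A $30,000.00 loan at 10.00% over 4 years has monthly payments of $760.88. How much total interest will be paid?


Total paid over the life of the loan = PMT × n.
Total paid = $760.88 × 48 = $36,522.24
Total interest = total paid − principal = $36,522.24 − $30,000.00 = $6,522.24

Total interest = (PMT × n) - PV = $6,522.24


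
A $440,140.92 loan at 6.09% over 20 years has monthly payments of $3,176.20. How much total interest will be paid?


Total paid over the life of the loan = PMT × n.
Total paid = $3,176.20 × 240 = $762,288.00
Total interest = total paid − principal = $762,288.00 − $440,140.92 = $322,147.08

Total interest = (PMT × n) - PV = $322,147.08


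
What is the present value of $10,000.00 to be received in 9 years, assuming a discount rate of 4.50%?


Present value formula: PV = FV / (1 + r)^t
PV = $10,000.00 / (1 + 0.045)^9
PV = $10,000.00 / 1.486095
PV = $6,729.04

PV = FV / (1 + r)^t = $6,729.04


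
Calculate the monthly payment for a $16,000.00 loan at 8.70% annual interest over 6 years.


Loan payment formula: PMT = PV × r / (1 − (1 + r)^(−n))
Monthly rate r = 0.087/12 = 0.00725, n = 72 months
Denominator: 1 − (1 + 0.087/12)^(−72) = 0.405549
PMT = $16,000.00 × (0.087/12) / 0.405549
PMT = $286.03 per month

PMT = PV × r / (1-(1+r)^(-n)) = $286.03/month


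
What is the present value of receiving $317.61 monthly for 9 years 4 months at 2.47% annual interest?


Present value of an ordinary annuity: PV = PMT × (1 − (1 + r)^(−n)) / r
Monthly rate r = 0.0247/12 ≈ 0.00205833, n = 112
PV = $317.61 × (1 − (1 + 0.0247/12)^(−112)) / (0.0247/12)
PV = $317.61 × 99.936128
PV = $31,740.71

PV = PMT × (1-(1+r)^(-n))/r = $31,740.71


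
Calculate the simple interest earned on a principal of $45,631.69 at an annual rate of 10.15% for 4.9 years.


Simple interest formula: I = P × r × t
I = $45,631.69 × 0.1015 × 4.9
I = $22,694.92

I = P × r × t = $22,694.92


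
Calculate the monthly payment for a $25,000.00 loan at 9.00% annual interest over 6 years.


Loan payment formula: PMT = PV × r / (1 − (1 + r)^(−n))
Monthly rate r = 0.09/12 = 0.0075, n = 72 months
Denominator: 1 − (1 + 0.09/12)^(−72) = 0.416076
PMT = $25,000.00 × (0.09/12) / 0.416076
PMT = $450.64 per month

PMT = PV × r / (1-(1+r)^(-n)) = $450.64/month


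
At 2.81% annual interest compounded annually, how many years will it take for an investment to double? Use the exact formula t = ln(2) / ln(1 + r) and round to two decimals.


Doubling condition: (1 + r)^t = 2
Take ln of both sides: t × ln(1 + r) = ln(2)
t = ln(2) / ln(1 + r)
t = 0.693147 / 0.027712
t = 25.01

t = ln(2) / ln(1 + r) = 25.01 years


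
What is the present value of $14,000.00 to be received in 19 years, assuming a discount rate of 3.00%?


Present value formula: PV = FV / (1 + r)^t
PV = $14,000.00 / (1 + 0.03)^19
PV = $14,000.00 / 1.753506
PV = $7,984.00

PV = FV / (1 + r)^t = $7,984.00


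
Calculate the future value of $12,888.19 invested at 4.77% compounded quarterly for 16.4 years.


Compound interest formula: A = P(1 + r/n)^(nt)
A = $12,888.19 × (1 + 0.0477/4)^(4 × 16.4)
Growth factor: (1 + 0.0477/4)^65.6 = 2.176357
A = $12,888.19 × 2.176357
A = $28,049.30

A = P(1 + r/n)^(nt) = $28,049.30


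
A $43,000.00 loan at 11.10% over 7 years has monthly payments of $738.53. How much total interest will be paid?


Total paid over the life of the loan = PMT × n.
Total paid = $738.53 × 84 = $62,036.52
Total interest = total paid − principal = $62,036.52 − $43,000.00 = $19,036.52

Total interest = (PMT × n) - PV = $19,036.52


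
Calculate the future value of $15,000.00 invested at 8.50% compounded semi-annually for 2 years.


Compound interest formula: A = P(1 + r/n)^(nt)
A = $15,000.00 × (1 + 0.085/2)^(2 × 2)
Growth factor: (1 + 0.085/2)^4 = 1.181148
A = $15,000.00 × 1.181148
A = $17,717.22

A = P(1 + r/n)^(nt) = $17,717.22


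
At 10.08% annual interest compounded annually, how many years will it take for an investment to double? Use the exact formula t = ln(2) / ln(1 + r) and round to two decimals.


Doubling condition: (1 + r)^t = 2
Take ln of both sides: t × ln(1 + r) = ln(2)
t = ln(2) / ln(1 + r)
t = 0.693147 / 0.096037
t = 7.22

t = ln(2) / ln(1 + r) = 7.22 years


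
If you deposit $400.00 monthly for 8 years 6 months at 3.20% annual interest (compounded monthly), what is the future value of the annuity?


Future value of an ordinary annuity: FV = PMT × ((1 + r)^n − 1) / r
Monthly rate r = 0.032/12 ≈ 0.00266667, n = 102
FV = $400.00 × ((1 + 0.032/12)^102 − 1) / (0.032/12)
FV = $400.00 × 117.041963
FV = $46,816.79

FV = PMT × ((1+r)^n - 1)/r = $46,816.79


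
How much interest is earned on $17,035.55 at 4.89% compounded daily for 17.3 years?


Compound interest earned = final amount − principal.
A = P(1 + r/n)^(nt) = $17,035.55 × (1 + 0.0489/365)^(365 × 17.3) = $39,694.62
Interest = A − P = $39,694.62 − $17,035.55 = $22,659.07

Interest = A - P = $22,659.07


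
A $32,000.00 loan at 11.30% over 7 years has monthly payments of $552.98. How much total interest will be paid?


Total paid over the life of the loan = PMT × n.
Total paid = $552.98 × 84 = $46,450.32
Total interest = total paid − principal = $46,450.32 − $32,000.00 = $14,450.32

Total interest = (PMT × n) - PV = $14,450.32


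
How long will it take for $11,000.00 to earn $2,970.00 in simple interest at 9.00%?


Rearrange the simple interest formula for t:
I = P × r × t  ⇒  t = I / (P × r)
t = $2,970.00 / ($11,000.00 × 0.09)
t = 3

t = I/(P×r) = 3 years


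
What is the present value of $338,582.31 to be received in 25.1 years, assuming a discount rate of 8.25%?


Present value formula: PV = FV / (1 + r)^t
PV = $338,582.31 / (1 + 0.0825)^25.1
PV = $338,582.31 / 7.313755
PV = $46,293.91

PV = FV / (1 + r)^t = $46,293.91


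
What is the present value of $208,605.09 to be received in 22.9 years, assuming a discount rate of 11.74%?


Present value formula: PV = FV / (1 + r)^t
PV = $208,605.09 / (1 + 0.1174)^22.9
PV = $208,605.09 / 12.705111
PV = $16,418.99

PV = FV / (1 + r)^t = $16,418.99


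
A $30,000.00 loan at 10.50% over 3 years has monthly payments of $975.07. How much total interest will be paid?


Total paid over the life of the loan = PMT × n.
Total paid = $975.07 × 36 = $35,102.52
Total interest = total paid − principal = $35,102.52 − $30,000.00 = $5,102.52

Total interest = (PMT × n) - PV = $5,102.52


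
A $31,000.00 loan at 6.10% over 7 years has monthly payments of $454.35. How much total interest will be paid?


Total paid over the life of the loan = PMT × n.
Total paid = $454.35 × 84 = $38,165.40
Total interest = total paid − principal = $38,165.40 − $31,000.00 = $7,165.40

Total interest = (PMT × n) - PV = $7,165.40


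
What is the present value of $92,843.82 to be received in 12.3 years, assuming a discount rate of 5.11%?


Present value formula: PV = FV / (1 + r)^t
PV = $92,843.82 / (1 + 0.0511)^12.3
PV = $92,843.82 / 1.8459573
PV = $50,295.76

PV = FV / (1 + r)^t = $50,295.76


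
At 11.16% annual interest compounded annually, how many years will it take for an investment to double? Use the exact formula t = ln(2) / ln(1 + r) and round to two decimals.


Doubling condition: (1 + r)^t = 2
Take ln of both sides: t × ln(1 + r) = ln(2)
t = ln(2) / ln(1 + r)
t = 0.693147 / 0.105800
t = 6.55

t = ln(2) / ln(1 + r) = 6.55 years


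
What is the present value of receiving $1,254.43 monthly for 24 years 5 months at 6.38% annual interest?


Present value of an ordinary annuity: PV = PMT × (1 − (1 + r)^(−n)) / r
Monthly rate r = 0.0638/12 ≈ 0.00531667, n = 293
PV = $1,254.43 × (1 − (1 + 0.0638/12)^(−293)) / (0.0638/12)
PV = $1,254.43 × 148.312245
PV = $186,047.33

PV = PMT × (1-(1+r)^(-n))/r = $186,047.33


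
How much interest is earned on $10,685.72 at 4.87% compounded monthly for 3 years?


Compound interest earned = final amount − principal.
A = P(1 + r/n)^(nt) = $10,685.72 × (1 + 0.0487/12)^(12 × 3) = $12,363.06
Interest = A − P = $12,363.06 − $10,685.72 = $1,677.34

Interest = A - P = $1,677.34


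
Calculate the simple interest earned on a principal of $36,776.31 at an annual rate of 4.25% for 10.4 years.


Simple interest formula: I = P × r × t
I = $36,776.31 × 0.0425 × 10.4
I = $16,255.13

I = P × r × t = $16,255.13


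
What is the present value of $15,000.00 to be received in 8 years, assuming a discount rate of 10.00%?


Present value formula: PV = FV / (1 + r)^t
PV = $15,000.00 / (1 + 0.1)^8
PV = $15,000.00 / 2.143589
PV = $6,997.61

PV = FV / (1 + r)^t = $6,997.61


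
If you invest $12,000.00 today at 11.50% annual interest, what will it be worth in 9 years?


Future value formula: FV = PV × (1 + r)^t
FV = $12,000.00 × (1 + 0.115)^9
FV = $12,000.00 × 2.663629
FV = $31,963.55

FV = PV × (1 + r)^t = $31,963.55


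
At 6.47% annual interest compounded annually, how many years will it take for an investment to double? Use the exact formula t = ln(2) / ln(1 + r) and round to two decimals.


Doubling condition: (1 + r)^t = 2
Take ln of both sides: t × ln(1 + r) = ln(2)
t = ln(2) / ln(1 + r)
t = 0.693147 / 0.062693
t = 11.06

t = ln(2) / ln(1 + r) = 11.06 years


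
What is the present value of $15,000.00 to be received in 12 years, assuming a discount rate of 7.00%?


Present value formula: PV = FV / (1 + r)^t
PV = $15,000.00 / (1 + 0.07)^12
PV = $15,000.00 / 2.252192
PV = $6,660.18

PV = FV / (1 + r)^t = $6,660.18


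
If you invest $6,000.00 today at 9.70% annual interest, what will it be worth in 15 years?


Future value formula: FV = PV × (1 + r)^t
FV = $6,000.00 × (1 + 0.097)^15
FV = $6,000.00 × 4.009585
FV = $24,057.51

FV = PV × (1 + r)^t = $24,057.51


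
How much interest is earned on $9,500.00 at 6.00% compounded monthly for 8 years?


Compound interest earned = final amount − principal.
A = P(1 + r/n)^(nt) = $9,500.00 × (1 + 0.06/12)^(12 × 8) = $15,334.36
Interest = A − P = $15,334.36 − $9,500.00 = $5,834.36

Interest = A - P = $5,834.36


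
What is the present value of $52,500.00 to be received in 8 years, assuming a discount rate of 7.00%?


Present value formula: PV = FV / (1 + r)^t
PV = $52,500.00 / (1 + 0.07)^8
PV = $52,500.00 / 1.718186
PV = $30,555.48

PV = FV / (1 + r)^t = $30,555.48


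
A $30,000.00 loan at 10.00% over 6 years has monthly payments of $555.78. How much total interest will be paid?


Total paid over the life of the loan = PMT × n.
Total paid = $555.78 × 72 = $40,016.16
Total interest = total paid − principal = $40,016.16 − $30,000.00 = $10,016.16

Total interest = (PMT × n) - PV = $10,016.16


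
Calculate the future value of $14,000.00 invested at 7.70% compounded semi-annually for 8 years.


Compound interest formula: A = P(1 + r/n)^(nt)
A = $14,000.00 × (1 + 0.077/2)^(2 × 8)
Growth factor: (1 + 0.077/2)^16 = 1.830223
A = $14,000.00 × 1.830223
A = $25,623.12

A = P(1 + r/n)^(nt) = $25,623.12


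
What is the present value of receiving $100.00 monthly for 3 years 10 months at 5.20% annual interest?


Present value of an ordinary annuity: PV = PMT × (1 − (1 + r)^(−n)) / r
Monthly rate r = 0.052/12 ≈ 0.00433333, n = 46
PV = $100.00 × (1 − (1 + 0.052/12)^(−46)) / (0.052/12)
PV = $100.00 × 41.623927
PV = $4,162.39

PV = PMT × (1-(1+r)^(-n))/r = $4,162.39


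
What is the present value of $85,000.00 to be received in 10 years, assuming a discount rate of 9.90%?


Present value formula: PV = FV / (1 + r)^t
PV = $85,000.00 / (1 + 0.099)^10
PV = $85,000.00 / 2.5702592
PV = $33,070.59

PV = FV / (1 + r)^t = $33,070.59


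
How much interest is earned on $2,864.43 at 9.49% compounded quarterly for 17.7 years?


Compound interest earned = final amount − principal.
A = P(1 + r/n)^(nt) = $2,864.43 × (1 + 0.0949/4)^(4 × 17.7) = $15,066.64
Interest = A − P = $15,066.64 − $2,864.43 = $12,202.21

Interest = A - P = $12,202.21


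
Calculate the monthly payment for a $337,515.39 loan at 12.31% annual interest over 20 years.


Loan payment formula: PMT = PV × r / (1 − (1 + r)^(−n))
Monthly rate r = 0.1231/12 ≈ 0.01025833, n = 240 months
Denominator: 1 − (1 + 0.1231/12)^(−240) = 0.9136596
PMT = $337,515.39 × (0.1231/12) / 0.9136596
PMT = $3,789.54 per month

PMT = PV × r / (1-(1+r)^(-n)) = $3,789.54/month


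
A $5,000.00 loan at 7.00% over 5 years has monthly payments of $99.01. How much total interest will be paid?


Total paid over the life of the loan = PMT × n.
Total paid = $99.01 × 60 = $5,940.60
Total interest = total paid − principal = $5,940.60 − $5,000.00 = $940.60

Total interest = (PMT × n) - PV = $940.60


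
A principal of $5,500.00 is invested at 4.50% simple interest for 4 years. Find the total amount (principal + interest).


Total amount formula: A = P(1 + rt) = P + P·r·t
Interest: I = P × r × t = $5,500.00 × 0.045 × 4 = $990.00
A = P + I = $5,500.00 + $990.00 = $6,490.00

A = P + I = P(1 + rt) = $6,490.00


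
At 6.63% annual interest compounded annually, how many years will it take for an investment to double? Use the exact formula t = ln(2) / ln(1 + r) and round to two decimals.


Doubling condition: (1 + r)^t = 2
Take ln of both sides: t × ln(1 + r) = ln(2)
t = ln(2) / ln(1 + r)
t = 0.693147 / 0.064195
t = 10.80

t = ln(2) / ln(1 + r) = 10.80 years


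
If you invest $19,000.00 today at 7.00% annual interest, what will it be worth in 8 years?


Future value formula: FV = PV × (1 + r)^t
FV = $19,000.00 × (1 + 0.07)^8
FV = $19,000.00 × 1.7181862
FV = $32,645.54

FV = PV × (1 + r)^t = $32,645.54


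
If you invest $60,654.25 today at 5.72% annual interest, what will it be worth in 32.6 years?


Future value formula: FV = PV × (1 + r)^t
FV = $60,654.25 × (1 + 0.0572)^32.6
FV = $60,654.25 × 6.130886
FV = $371,864.29

FV = PV × (1 + r)^t = $371,864.29


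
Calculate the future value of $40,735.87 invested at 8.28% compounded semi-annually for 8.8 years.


Compound interest formula: A = P(1 + r/n)^(nt)
A = $40,735.87 × (1 + 0.0828/2)^(2 × 8.8)
Growth factor: (1 + 0.0828/2)^17.6 = 2.0420637
A = $40,735.87 × 2.0420637
A = $83,185.24

A = P(1 + r/n)^(nt) = $83,185.24


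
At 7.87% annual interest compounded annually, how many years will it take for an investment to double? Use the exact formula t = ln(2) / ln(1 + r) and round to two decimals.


Doubling condition: (1 + r)^t = 2
Take ln of both sides: t × ln(1 + r) = ln(2)
t = ln(2) / ln(1 + r)
t = 0.693147 / 0.075757
t = 9.15

t = ln(2) / ln(1 + r) = 9.15 years


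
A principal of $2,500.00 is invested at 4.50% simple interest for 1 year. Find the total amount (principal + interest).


Total amount formula: A = P(1 + rt) = P + P·r·t
Interest: I = P × r × t = $2,500.00 × 0.045 × 1 = $112.50
A = P + I = $2,500.00 + $112.50 = $2,612.50

A = P + I = P(1 + rt) = $2,612.50


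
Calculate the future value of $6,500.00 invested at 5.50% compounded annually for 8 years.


Compound interest formula: A = P(1 + r/n)^(nt)
A = $6,500.00 × (1 + 0.055/1)^(1 × 8)
Growth factor: (1 + 0.055/1)^8 = 1.5346865
A = $6,500.00 × 1.5346865
A = $9,975.46

A = P(1 + r/n)^(nt) = $9,975.46


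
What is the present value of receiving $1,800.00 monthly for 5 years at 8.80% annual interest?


Present value of an ordinary annuity: PV = PMT × (1 − (1 + r)^(−n)) / r
Monthly rate r = 0.088/12 ≈ 0.00733333, n = 60
PV = $1,800.00 × (1 − (1 + 0.088/12)^(−60)) / (0.088/12)
PV = $1,800.00 × 48.399376
PV = $87,118.88

PV = PMT × (1-(1+r)^(-n))/r = $87,118.88


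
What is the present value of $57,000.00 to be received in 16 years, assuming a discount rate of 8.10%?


Present value formula: PV = FV / (1 + r)^t
PV = $57,000.00 / (1 + 0.081)^16
PV = $57,000.00 / 3.477051
PV = $16,393.20

PV = FV / (1 + r)^t = $16,393.20


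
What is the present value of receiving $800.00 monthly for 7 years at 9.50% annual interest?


Present value of an ordinary annuity: PV = PMT × (1 − (1 + r)^(−n)) / r
Monthly rate r = 0.095/12 ≈ 0.00791667, n = 84
PV = $800.00 × (1 − (1 + 0.095/12)^(−84)) / (0.095/12)
PV = $800.00 × 61.184601
PV = $48,947.68

PV = PMT × (1-(1+r)^(-n))/r = $48,947.68


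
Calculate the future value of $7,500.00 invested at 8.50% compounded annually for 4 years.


Compound interest formula: A = P(1 + r/n)^(nt)
A = $7,500.00 × (1 + 0.085/1)^(1 × 4)
Growth factor: (1 + 0.085/1)^4 = 1.385859
A = $7,500.00 × 1.385859
A = $10,393.94

A = P(1 + r/n)^(nt) = $10,393.94


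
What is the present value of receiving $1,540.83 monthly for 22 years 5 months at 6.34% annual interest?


Present value of an ordinary annuity: PV = PMT × (1 − (1 + r)^(−n)) / r
Monthly rate r = 0.0634/12 ≈ 0.00528333, n = 269
PV = $1,540.83 × (1 − (1 + 0.0634/12)^(−269)) / (0.0634/12)
PV = $1,540.83 × 143.408516
PV = $220,968.14

PV = PMT × (1-(1+r)^(-n))/r = $220,968.14


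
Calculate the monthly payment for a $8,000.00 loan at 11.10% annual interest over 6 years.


Loan payment formula: PMT = PV × r / (1 − (1 + r)^(−n))
Monthly rate r = 0.111/12 = 0.00925, n = 72 months
Denominator: 1 − (1 + 0.111/12)^(−72) = 0.484665
PMT = $8,000.00 × (0.111/12) / 0.484665
PMT = $152.68 per month

PMT = PV × r / (1-(1+r)^(-n)) = $152.68/month


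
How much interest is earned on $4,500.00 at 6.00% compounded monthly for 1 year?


Compound interest earned = final amount − principal.
A = P(1 + r/n)^(nt) = $4,500.00 × (1 + 0.06/12)^(12 × 1) = $4,777.55
Interest = A − P = $4,777.55 − $4,500.00 = $277.55

Interest = A - P = $277.55


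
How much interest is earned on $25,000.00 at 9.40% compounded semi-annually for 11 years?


Compound interest earned = final amount − principal.
A = P(1 + r/n)^(nt) = $25,000.00 × (1 + 0.094/2)^(2 × 11) = $68,669.99
Interest = A − P = $68,669.99 − $25,000.00 = $43,669.99

Interest = A - P = $43,669.99


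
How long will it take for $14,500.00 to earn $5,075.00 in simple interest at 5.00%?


Rearrange the simple interest formula for t:
I = P × r × t  ⇒  t = I / (P × r)
t = $5,075.00 / ($14,500.00 × 0.05)
t = 7

t = I/(P×r) = 7 years


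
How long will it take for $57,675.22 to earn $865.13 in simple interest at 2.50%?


Rearrange the simple interest formula for t:
I = P × r × t  ⇒  t = I / (P × r)
t = $865.13 / ($57,675.22 × 0.025)
t = 0.6

t = I/(P×r) = 0.6 years


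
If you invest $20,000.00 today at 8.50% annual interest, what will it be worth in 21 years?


Future value formula: FV = PV × (1 + r)^t
FV = $20,000.00 × (1 + 0.085)^21
FV = $20,000.00 × 5.546570
FV = $110,931.40

FV = PV × (1 + r)^t = $110,931.40


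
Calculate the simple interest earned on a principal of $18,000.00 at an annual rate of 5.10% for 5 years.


Simple interest formula: I = P × r × t
I = $18,000.00 × 0.051 × 5
I = $4,590.00

I = P × r × t = $4,590.00


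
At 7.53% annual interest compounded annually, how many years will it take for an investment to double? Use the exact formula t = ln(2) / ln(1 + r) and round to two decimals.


Doubling condition: (1 + r)^t = 2
Take ln of both sides: t × ln(1 + r) = ln(2)
t = ln(2) / ln(1 + r)
t = 0.693147 / 0.072600
t = 9.55

t = ln(2) / ln(1 + r) = 9.55 years


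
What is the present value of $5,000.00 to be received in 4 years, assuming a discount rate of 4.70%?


Present value formula: PV = FV / (1 + r)^t
PV = $5,000.00 / (1 + 0.047)^4
PV = $5,000.00 / 1.201674
PV = $4,160.86

PV = FV / (1 + r)^t = $4,160.86


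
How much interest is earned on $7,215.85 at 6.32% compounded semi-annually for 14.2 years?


Compound interest earned = final amount − principal.
A = P(1 + r/n)^(nt) = $7,215.85 × (1 + 0.0632/2)^(2 × 14.2) = $17,458.60
Interest = A − P = $17,458.60 − $7,215.85 = $10,242.75

Interest = A - P = $10,242.75


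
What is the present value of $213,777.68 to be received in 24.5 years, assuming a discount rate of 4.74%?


Present value formula: PV = FV / (1 + r)^t
PV = $213,777.68 / (1 + 0.0474)^24.5
PV = $213,777.68 / 3.1099826
PV = $68,739.19

PV = FV / (1 + r)^t = $68,739.19


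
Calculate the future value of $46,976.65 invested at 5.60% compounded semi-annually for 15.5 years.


Compound interest formula: A = P(1 + r/n)^(nt)
A = $46,976.65 × (1 + 0.056/2)^(2 × 15.5)
Growth factor: (1 + 0.056/2)^31 = 2.3538921
A = $46,976.65 × 2.3538921
A = $110,577.97

A = P(1 + r/n)^(nt) = $110,577.97


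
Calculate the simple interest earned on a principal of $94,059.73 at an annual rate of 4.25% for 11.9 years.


Simple interest formula: I = P × r × t
I = $94,059.73 × 0.0425 × 11.9
I = $47,570.71

I = P × r × t = $47,570.71


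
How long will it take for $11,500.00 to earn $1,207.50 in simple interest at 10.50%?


Rearrange the simple interest formula for t:
I = P × r × t  ⇒  t = I / (P × r)
t = $1,207.50 / ($11,500.00 × 0.105)
t = 1

t = I/(P×r) = 1 year


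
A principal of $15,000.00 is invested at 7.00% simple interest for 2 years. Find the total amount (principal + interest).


Total amount formula: A = P(1 + rt) = P + P·r·t
Interest: I = P × r × t = $15,000.00 × 0.07 × 2 = $2,100.00
A = P + I = $15,000.00 + $2,100.00 = $17,100.00

A = P + I = P(1 + rt) = $17,100.00


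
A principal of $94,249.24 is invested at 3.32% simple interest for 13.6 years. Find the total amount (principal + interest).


Total amount formula: A = P(1 + rt) = P + P·r·t
Interest: I = P × r × t = $94,249.24 × 0.0332 × 13.6 = $42,555.42
A = P + I = $94,249.24 + $42,555.42 = $136,804.66

A = P + I = P(1 + rt) = $136,804.66


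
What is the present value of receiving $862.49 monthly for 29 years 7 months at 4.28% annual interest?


Present value of an ordinary annuity: PV = PMT × (1 − (1 + r)^(−n)) / r
Monthly rate r = 0.0428/12 ≈ 0.00356667, n = 355
PV = $862.49 × (1 − (1 + 0.0428/12)^(−355)) / (0.0428/12)
PV = $862.49 × 201.155336
PV = $173,494.47

PV = PMT × (1-(1+r)^(-n))/r = $173,494.47


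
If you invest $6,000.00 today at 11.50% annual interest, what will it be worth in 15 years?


Future value formula: FV = PV × (1 + r)^t
FV = $6,000.00 × (1 + 0.115)^15
FV = $6,000.00 × 5.118268
FV = $30,709.61

FV = PV × (1 + r)^t = $30,709.61


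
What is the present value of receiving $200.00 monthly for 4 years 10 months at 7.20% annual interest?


Present value of an ordinary annuity: PV = PMT × (1 − (1 + r)^(−n)) / r
Monthly rate r = 0.072/12 = 0.006, n = 58
PV = $200.00 × (1 − (1 + 0.072/12)^(−58)) / (0.072/12)
PV = $200.00 × 48.861085
PV = $9,772.22

PV = PMT × (1-(1+r)^(-n))/r = $9,772.22


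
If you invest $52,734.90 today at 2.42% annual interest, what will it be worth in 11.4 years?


Future value formula: FV = PV × (1 + r)^t
FV = $52,734.90 × (1 + 0.0242)^11.4
FV = $52,734.90 × 1.3133679
FV = $69,260.32

FV = PV × (1 + r)^t = $69,260.32


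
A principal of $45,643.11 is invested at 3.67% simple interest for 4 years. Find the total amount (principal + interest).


Total amount formula: A = P(1 + rt) = P + P·r·t
Interest: I = P × r × t = $45,643.11 × 0.0367 × 4 = $6,700.41
A = P + I = $45,643.11 + $6,700.41 = $52,343.52

A = P + I = P(1 + rt) = $52,343.52


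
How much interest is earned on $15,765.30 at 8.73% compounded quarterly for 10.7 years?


Compound interest earned = final amount − principal.
A = P(1 + r/n)^(nt) = $15,765.30 × (1 + 0.0873/4)^(4 × 10.7) = $39,720.75
Interest = A − P = $39,720.75 − $15,765.30 = $23,955.45

Interest = A - P = $23,955.45


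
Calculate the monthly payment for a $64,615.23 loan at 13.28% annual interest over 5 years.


Loan payment formula: PMT = PV × r / (1 − (1 + r)^(−n))
Monthly rate r = 0.1328/12 ≈ 0.01106667, n = 60 months
Denominator: 1 − (1 + 0.1328/12)^(−60) = 0.483331
PMT = $64,615.23 × (0.1328/12) / 0.483331
PMT = $1,479.47 per month

PMT = PV × r / (1-(1+r)^(-n)) = $1,479.47/month


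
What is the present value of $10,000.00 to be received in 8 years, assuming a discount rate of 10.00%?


Present value formula: PV = FV / (1 + r)^t
PV = $10,000.00 / (1 + 0.1)^8
PV = $10,000.00 / 2.143589
PV = $4,665.07

PV = FV / (1 + r)^t = $4,665.07


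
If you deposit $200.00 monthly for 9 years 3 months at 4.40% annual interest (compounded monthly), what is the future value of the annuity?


Future value of an ordinary annuity: FV = PMT × ((1 + r)^n − 1) / r
Monthly rate r = 0.044/12 ≈ 0.00366667, n = 111
FV = $200.00 × ((1 + 0.044/12)^111 − 1) / (0.044/12)
FV = $200.00 × 136.687169
FV = $27,337.43

FV = PMT × ((1+r)^n - 1)/r = $27,337.43


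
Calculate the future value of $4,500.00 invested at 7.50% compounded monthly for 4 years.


Compound interest formula: A = P(1 + r/n)^(nt)
A = $4,500.00 × (1 + 0.075/12)^(12 × 4)
Growth factor: (1 + 0.075/12)^48 = 1.348599
A = $4,500.00 × 1.348599
A = $6,068.70

A = P(1 + r/n)^(nt) = $6,068.70


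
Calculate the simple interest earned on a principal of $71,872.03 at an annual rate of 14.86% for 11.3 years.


Simple interest formula: I = P × r × t
I = $71,872.03 × 0.1486 × 11.3
I = $120,686.08

I = P × r × t = $120,686.08
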